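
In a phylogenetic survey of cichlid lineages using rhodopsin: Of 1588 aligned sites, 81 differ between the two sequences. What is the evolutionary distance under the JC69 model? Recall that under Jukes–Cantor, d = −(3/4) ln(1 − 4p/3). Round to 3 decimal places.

p = 81/1588 ≈ 0.051008.
d = −(3/4) ln(1 − 4p/3) = −0.75 ln(1 − 0.068011) = −0.75 ln(0.931989)
  = −0.75 × (-0.070434) = 0.052826 substitutions/site.

0.053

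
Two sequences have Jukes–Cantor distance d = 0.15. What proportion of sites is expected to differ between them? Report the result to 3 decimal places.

0.136

p = (3/4)(1 − e^(−4d/3)) = 0.75 × (1 − e^(-0.2)) = 0.75 × (1 − 0.818731) = 0.135952.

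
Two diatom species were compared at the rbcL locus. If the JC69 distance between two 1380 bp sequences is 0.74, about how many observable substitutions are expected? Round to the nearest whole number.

649

Invert JC69: p = (3/4)(1 − e^(−4d/3)) = 0.75 × (1 − e^(-0.986667)) = 0.75 × (1 − 0.372817) = 0.470387.
Expected differing sites = pL ≈ 0.470387 × 1380 = 649.13406 ≈ 649.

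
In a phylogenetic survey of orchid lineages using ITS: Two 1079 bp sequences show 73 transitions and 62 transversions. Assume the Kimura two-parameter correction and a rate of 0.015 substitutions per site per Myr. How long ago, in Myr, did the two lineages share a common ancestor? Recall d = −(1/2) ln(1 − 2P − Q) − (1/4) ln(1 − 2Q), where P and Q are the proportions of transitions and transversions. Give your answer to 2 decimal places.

4.59

P = 73/1079 ≈ 0.067655 and Q = 62/1079 ≈ 0.057461.
Under the Kimura two-parameter model, d = −½ ln(1 − 2P − Q) − ¼ ln(1 − 2Q).
1 − 2P − Q = 0.807229, giving −½ ln(0.807229) = 0.107074.
1 − 2Q = 0.885078, giving −¼ ln(0.885078) = 0.030520.
d = 0.107074 + 0.030520 = 0.137594.
Under a molecular clock d = 2μt, so t = d/(2μ) = 0.137594 / (2 × 0.015) = 4.59 Myr.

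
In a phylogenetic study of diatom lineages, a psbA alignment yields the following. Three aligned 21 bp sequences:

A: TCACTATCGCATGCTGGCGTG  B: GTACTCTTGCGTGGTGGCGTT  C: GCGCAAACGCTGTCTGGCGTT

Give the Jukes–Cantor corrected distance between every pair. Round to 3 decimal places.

d(A,B) = 0.441, d(A,C) = 0.532, d(B,C) = 0.756

A–B: 7/21 sites differ → p ≈ 0.333333, d = −0.75 ln(1 − 0.444444) = 0.440839 ≈ 0.441.
A–C: 8/21 sites differ → p ≈ 0.380952, d = −0.75 ln(1 − 0.507936) = 0.531860 ≈ 0.532.
B–C: 10/21 sites differ → p ≈ 0.47619, d = −0.75 ln(1 − 0.63492) = 0.755729 ≈ 0.756.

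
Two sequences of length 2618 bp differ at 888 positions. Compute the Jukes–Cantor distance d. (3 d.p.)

0.451

p = 888/2618 ≈ 0.33919.
d = −(3/4) ln(1 − 4p/3) = −0.75 ln(1 − 0.452253) = −0.75 ln(0.547747)
  = −0.75 × (-0.601942) = 0.451457 substitutions/site.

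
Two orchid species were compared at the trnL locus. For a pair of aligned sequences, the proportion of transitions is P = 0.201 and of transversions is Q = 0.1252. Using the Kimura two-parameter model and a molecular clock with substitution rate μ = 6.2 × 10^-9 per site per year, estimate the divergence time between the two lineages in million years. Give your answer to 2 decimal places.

Under the Kimura two-parameter model, d = −½ ln(1 − 2P − Q) − ¼ ln(1 − 2Q).
1 − 2P − Q = 0.4728, giving −½ ln(0.4728) = 0.374541.
1 − 2Q = 0.7496, giving −¼ ln(0.7496) = 0.072054.
d = 0.374541 + 0.072054 = 0.446595.
Under a molecular clock d = 2μt, so t = d/(2μ) = 0.446595 / (2 × 6.2 × 10^-9) = 36.02 million years.

36.02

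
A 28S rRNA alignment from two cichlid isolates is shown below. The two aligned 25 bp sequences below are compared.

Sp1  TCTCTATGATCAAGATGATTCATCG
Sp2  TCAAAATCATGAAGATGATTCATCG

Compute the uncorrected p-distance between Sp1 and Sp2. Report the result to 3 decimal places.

The sequences differ at 5 of 25 positions (sites 3, 4, 5, 8, 11).
p = 5/25 = 0.200.

0.200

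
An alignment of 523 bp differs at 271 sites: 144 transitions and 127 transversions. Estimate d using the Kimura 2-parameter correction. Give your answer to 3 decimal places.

P = 144/523 ≈ 0.275335 and Q = 127/523 ≈ 0.24283.
Under the Kimura two-parameter model, d = −½ ln(1 − 2P − Q) − ¼ ln(1 − 2Q).
1 − 2P − Q = 0.2065, giving −½ ln(0.2065) = 0.788727.
1 − 2Q = 0.51434, giving −¼ ln(0.51434) = 0.166218.
d = 0.788727 + 0.166218 = 0.954945.

0.955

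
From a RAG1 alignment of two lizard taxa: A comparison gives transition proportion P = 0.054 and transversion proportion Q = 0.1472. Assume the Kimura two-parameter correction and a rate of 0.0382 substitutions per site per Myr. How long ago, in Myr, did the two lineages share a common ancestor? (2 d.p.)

3.07

Under the Kimura two-parameter model, d = −½ ln(1 − 2P − Q) − ¼ ln(1 − 2Q).
1 − 2P − Q = 0.7448, giving −½ ln(0.7448) = 0.147320.
1 − 2Q = 0.7056, giving −¼ ln(0.7056) = 0.087177.
d = 0.147320 + 0.087177 = 0.234497.
Under a molecular clock d = 2μt, so t = d/(2μ) = 0.234497 / (2 × 0.0382) = 3.07 Myr.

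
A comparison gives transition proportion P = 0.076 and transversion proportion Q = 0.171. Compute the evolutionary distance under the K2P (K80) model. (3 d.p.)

0.300

Under the Kimura two-parameter model, d = −½ ln(1 − 2P − Q) − ¼ ln(1 − 2Q).
1 − 2P − Q = 0.677, giving −½ ln(0.677) = 0.195042.
1 − 2Q = 0.658, giving −¼ ln(0.658) = 0.104638.
d = 0.195042 + 0.104638 = 0.299680.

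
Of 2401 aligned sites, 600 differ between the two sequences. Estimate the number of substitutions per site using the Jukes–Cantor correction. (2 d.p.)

p = 600/2401 ≈ 0.249896.
d = −(3/4) ln(1 − 4p/3) = −0.75 ln(1 − 0.333195) = −0.75 ln(0.666805)
  = −0.75 × (-0.405258) = 0.303944 substitutions/site.

0.30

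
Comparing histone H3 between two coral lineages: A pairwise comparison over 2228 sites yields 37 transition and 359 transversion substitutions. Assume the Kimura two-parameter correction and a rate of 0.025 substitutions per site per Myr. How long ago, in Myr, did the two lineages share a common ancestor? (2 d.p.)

P = 37/2228 ≈ 0.016607 and Q = 359/2228 ≈ 0.161131.
Under the Kimura two-parameter model, d = −½ ln(1 − 2P − Q) − ¼ ln(1 − 2Q).
1 − 2P − Q = 0.805655, giving −½ ln(0.805655) = 0.108050.
1 − 2Q = 0.677738, giving −¼ ln(0.677738) = 0.097249.
d = 0.108050 + 0.097249 = 0.205299.
Under a molecular clock d = 2μt, so t = d/(2μ) = 0.205299 / (2 × 0.025) = 4.11 Myr.

4.11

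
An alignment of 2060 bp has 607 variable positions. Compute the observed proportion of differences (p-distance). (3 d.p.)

0.295

p = 607/2060 = 0.294660… ≈ 0.295 (to 3 d.p.).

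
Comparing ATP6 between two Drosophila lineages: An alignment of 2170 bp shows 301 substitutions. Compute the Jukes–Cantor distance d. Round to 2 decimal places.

0.15

p = 301/2170 ≈ 0.13871.
d = −(3/4) ln(1 − 4p/3) = −0.75 ln(1 − 0.184947) = −0.75 ln(0.815053)
  = −0.75 × (-0.204502) = 0.153377 substitutions/site.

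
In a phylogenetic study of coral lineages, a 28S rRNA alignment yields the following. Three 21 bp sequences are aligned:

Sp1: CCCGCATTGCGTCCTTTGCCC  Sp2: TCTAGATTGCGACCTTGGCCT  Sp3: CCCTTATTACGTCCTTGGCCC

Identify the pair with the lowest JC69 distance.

Sp1–Sp2: 7/21 differ, p = 0.333, d = 0.441.
Sp1–Sp3: 4/21 differ, p = 0.190, d = 0.220.
Sp2–Sp3: 7/21 differ, p = 0.333, d = 0.441.
The smallest distance is between Sp1 and Sp3.

Sp1 and Sp3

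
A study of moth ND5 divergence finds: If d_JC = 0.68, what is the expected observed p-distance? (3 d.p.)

p = (3/4)(1 − e^(−4d/3)) = 0.75 × (1 − e^(-0.906667)) = 0.75 × (1 − 0.403868) = 0.447099.

0.447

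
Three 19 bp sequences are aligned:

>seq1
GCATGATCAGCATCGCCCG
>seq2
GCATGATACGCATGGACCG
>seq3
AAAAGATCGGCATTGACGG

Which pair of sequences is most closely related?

seq1–seq2: 4/19 differ, p = 0.211, d = 0.247.
seq1–seq3: 7/19 differ, p = 0.368, d = 0.507.
seq2–seq3: 7/19 differ, p = 0.368, d = 0.507.
The smallest distance is between seq1 and seq2.

seq1 and seq2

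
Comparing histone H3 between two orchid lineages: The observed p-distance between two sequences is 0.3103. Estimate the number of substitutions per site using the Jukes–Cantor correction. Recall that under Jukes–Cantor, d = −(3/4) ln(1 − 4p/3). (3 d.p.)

0.400

d = −(3/4) ln(1 − 4p/3) = −0.75 ln(1 − 0.413733) = −0.75 ln(0.586267)
  = −0.75 × (-0.533980) = 0.400485 substitutions/site.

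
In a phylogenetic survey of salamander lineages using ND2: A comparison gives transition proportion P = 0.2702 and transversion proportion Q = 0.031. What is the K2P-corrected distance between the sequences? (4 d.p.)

Under the Kimura two-parameter model, d = −½ ln(1 − 2P − Q) − ¼ ln(1 − 2Q).
1 − 2P − Q = 0.4286, giving −½ ln(0.4286) = 0.423616.
1 − 2Q = 0.938, giving −¼ ln(0.938) = 0.016001.
d = 0.423616 + 0.016001 = 0.439617.

0.4396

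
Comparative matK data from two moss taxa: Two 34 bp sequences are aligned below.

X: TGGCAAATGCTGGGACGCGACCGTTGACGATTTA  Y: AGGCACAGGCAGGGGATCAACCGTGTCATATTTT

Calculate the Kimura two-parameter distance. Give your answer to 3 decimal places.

Of 34 sites, 2 differences are transitions and 12 are transversions, so P = 2/34 ≈ 0.058824 and Q = 12/34 ≈ 0.352941.
Under the Kimura two-parameter model, d = −½ ln(1 − 2P − Q) − ¼ ln(1 − 2Q).
1 − 2P − Q = 0.529411, giving −½ ln(0.529411) = 0.317995.
1 − 2Q = 0.294118, giving −¼ ln(0.294118) = 0.305944.
d = 0.317995 + 0.305944 = 0.623939.

0.624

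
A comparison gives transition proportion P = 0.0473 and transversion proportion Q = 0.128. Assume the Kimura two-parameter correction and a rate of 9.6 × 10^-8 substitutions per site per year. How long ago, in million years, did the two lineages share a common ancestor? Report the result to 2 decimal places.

Under the Kimura two-parameter model, d = −½ ln(1 − 2P − Q) − ¼ ln(1 − 2Q).
1 − 2P − Q = 0.7774, giving −½ ln(0.7774) = 0.125900.
1 − 2Q = 0.744, giving −¼ ln(0.744) = 0.073929.
d = 0.125900 + 0.073929 = 0.199829.
Under a molecular clock d = 2μt, so t = d/(2μ) = 0.199829 / (2 × 9.6 × 10^-8) = 1.04 million years.

1.04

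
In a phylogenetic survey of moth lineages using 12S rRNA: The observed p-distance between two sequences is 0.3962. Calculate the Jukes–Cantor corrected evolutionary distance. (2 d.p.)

0.56

d = −(3/4) ln(1 − 4p/3) = −0.75 ln(1 − 0.528267) = −0.75 ln(0.471733)
  = −0.75 × (-0.751342) = 0.563507 substitutions/site.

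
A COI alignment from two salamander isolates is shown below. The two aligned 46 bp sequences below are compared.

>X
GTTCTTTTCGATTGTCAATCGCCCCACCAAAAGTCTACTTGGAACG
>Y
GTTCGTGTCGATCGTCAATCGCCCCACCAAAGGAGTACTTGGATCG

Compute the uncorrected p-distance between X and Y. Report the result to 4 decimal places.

0.1522

The sequences differ at 7 of 46 positions (sites 5, 7, 13, 32, 34, 35, 44).
p = 7/46 = 0.152173… ≈ 0.1522 (to 4 d.p.).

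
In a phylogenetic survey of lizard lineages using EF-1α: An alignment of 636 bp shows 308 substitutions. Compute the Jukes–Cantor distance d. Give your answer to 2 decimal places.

p = 308/636 ≈ 0.484277.
d = −(3/4) ln(1 − 4p/3) = −0.75 ln(1 − 0.645703) = −0.75 ln(0.354297)
  = −0.75 × (-1.037620) = 0.778215 substitutions/site.

0.78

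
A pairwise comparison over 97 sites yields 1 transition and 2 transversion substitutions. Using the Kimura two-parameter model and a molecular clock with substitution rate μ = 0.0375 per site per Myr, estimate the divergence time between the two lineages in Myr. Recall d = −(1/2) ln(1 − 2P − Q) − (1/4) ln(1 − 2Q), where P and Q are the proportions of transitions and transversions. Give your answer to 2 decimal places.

P = 1/97 ≈ 0.010309 and Q = 2/97 ≈ 0.020619.
Under the Kimura two-parameter model, d = −½ ln(1 − 2P − Q) − ¼ ln(1 − 2Q).
1 − 2P − Q = 0.958763, giving −½ ln(0.958763) = 0.021056.
1 − 2Q = 0.958762, giving −¼ ln(0.958762) = 0.010528.
d = 0.021056 + 0.010528 = 0.031584.
Under a molecular clock d = 2μt, so t = d/(2μ) = 0.031584 / (2 × 0.0375) = 0.42 Myr.

0.42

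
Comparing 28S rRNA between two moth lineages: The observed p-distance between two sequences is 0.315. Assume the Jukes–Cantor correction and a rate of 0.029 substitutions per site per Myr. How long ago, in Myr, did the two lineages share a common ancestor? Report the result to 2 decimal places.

d = −(3/4) ln(1 − 4p/3) = −0.75 ln(1 − 0.42) = −0.75 ln(0.58)
  = −0.75 × (-0.544727) = 0.408545 substitutions/site.
Under a molecular clock d = 2μt, so t = d/(2μ) = 0.408545 / (2 × 0.029) = 7.04 Myr.

7.04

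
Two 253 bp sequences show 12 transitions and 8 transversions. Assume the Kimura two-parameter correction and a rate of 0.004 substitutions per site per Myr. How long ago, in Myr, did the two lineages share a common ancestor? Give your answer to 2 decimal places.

10.49

P = 12/253 ≈ 0.047431 and Q = 8/253 ≈ 0.031621.
Under the Kimura two-parameter model, d = −½ ln(1 − 2P − Q) − ¼ ln(1 − 2Q).
1 − 2P − Q = 0.873517, giving −½ ln(0.873517) = 0.067614.
1 − 2Q = 0.936758, giving −¼ ln(0.936758) = 0.016333.
d = 0.067614 + 0.016333 = 0.083947.
Under a molecular clock d = 2μt, so t = d/(2μ) = 0.083947 / (2 × 0.004) = 10.49 Myr.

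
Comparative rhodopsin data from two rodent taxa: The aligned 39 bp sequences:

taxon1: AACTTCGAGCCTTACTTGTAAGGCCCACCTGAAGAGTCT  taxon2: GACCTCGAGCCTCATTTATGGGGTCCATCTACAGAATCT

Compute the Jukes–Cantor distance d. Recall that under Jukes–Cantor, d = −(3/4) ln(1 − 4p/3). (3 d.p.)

0.396

The sequences differ at 12 of 39 sites, so p = 12/39 ≈ 0.307692.
d = −(3/4) ln(1 − 4p/3) = −0.75 ln(1 − 0.410256) = −0.75 ln(0.589744)
  = −0.75 × (-0.528067) = 0.396050 substitutions/site.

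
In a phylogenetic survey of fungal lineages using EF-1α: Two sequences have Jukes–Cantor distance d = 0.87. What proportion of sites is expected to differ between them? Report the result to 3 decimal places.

0.515

p = (3/4)(1 − e^(−4d/3)) = 0.75 × (1 − e^(-1.16)) = 0.75 × (1 − 0.313486) = 0.514886.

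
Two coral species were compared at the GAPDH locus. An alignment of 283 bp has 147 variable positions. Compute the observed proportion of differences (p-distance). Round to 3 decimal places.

p = 147/283 = 0.519434… ≈ 0.519 (to 3 d.p.).

0.519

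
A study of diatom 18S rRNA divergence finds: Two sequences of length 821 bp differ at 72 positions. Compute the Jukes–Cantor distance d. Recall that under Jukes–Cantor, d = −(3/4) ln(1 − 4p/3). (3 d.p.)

0.093

p = 72/821 ≈ 0.087698.
d = −(3/4) ln(1 − 4p/3) = −0.75 ln(1 − 0.116931) = −0.75 ln(0.883069)
  = −0.75 × (-0.124352) = 0.093264 substitutions/site.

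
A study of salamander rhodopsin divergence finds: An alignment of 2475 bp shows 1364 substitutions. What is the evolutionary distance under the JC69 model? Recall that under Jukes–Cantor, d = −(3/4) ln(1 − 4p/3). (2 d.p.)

1.00

p = 1364/2475 ≈ 0.551111.
d = −(3/4) ln(1 − 4p/3) = −0.75 ln(1 − 0.734815) = −0.75 ln(0.265185)
  = −0.75 × (-1.327328) = 0.995496 substitutions/site.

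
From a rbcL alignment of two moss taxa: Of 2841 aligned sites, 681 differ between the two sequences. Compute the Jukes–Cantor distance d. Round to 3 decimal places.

0.289

p = 681/2841 ≈ 0.239704.
d = −(3/4) ln(1 − 4p/3) = −0.75 ln(1 − 0.319605) = −0.75 ln(0.680395)
  = −0.75 × (-0.385082) = 0.288812 substitutions/site.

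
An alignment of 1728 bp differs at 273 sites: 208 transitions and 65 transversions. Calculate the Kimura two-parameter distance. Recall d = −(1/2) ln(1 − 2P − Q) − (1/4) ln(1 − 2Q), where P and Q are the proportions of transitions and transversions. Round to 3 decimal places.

P = 208/1728 ≈ 0.12037 and Q = 65/1728 ≈ 0.037616.
Under the Kimura two-parameter model, d = −½ ln(1 − 2P − Q) − ¼ ln(1 − 2Q).
1 − 2P − Q = 0.721644, giving −½ ln(0.721644) = 0.163112.
1 − 2Q = 0.924768, giving −¼ ln(0.924768) = 0.019553.
d = 0.163112 + 0.019553 = 0.182665.

0.183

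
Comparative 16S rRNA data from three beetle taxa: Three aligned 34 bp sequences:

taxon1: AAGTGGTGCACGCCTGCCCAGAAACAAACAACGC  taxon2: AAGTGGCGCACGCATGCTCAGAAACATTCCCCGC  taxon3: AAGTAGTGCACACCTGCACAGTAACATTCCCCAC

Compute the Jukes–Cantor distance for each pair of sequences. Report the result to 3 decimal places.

d(taxon1,taxon2) = 0.241, d(taxon1,taxon3) = 0.326, d(taxon2,taxon3) = 0.241

taxon1–taxon2: 7/34 sites differ → p ≈ 0.205882, d = −0.75 ln(1 − 0.274509) = 0.240680 ≈ 0.241.
taxon1–taxon3: 9/34 sites differ → p ≈ 0.264706, d = −0.75 ln(1 − 0.352941) = 0.326488 ≈ 0.326.
taxon2–taxon3: 7/34 sites differ → p ≈ 0.205882, d = −0.75 ln(1 − 0.274509) = 0.240680 ≈ 0.241.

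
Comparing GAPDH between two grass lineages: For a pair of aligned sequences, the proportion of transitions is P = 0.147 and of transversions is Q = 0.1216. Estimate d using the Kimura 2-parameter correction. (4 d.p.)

0.3382

Under the Kimura two-parameter model, d = −½ ln(1 − 2P − Q) − ¼ ln(1 − 2Q).
1 − 2P − Q = 0.5844, giving −½ ln(0.5844) = 0.268585.
1 − 2Q = 0.7568, giving −¼ ln(0.7568) = 0.069664.
d = 0.268585 + 0.069664 = 0.338249.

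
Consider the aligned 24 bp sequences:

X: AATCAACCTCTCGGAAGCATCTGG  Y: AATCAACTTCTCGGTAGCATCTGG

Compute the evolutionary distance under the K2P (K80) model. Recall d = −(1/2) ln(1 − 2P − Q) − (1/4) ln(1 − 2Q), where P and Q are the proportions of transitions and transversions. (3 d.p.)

0.089

Of 24 sites, 1 differences are transitions and 1 are transversions, so P = 1/24 ≈ 0.041667 and Q = 1/24 ≈ 0.041667.
Under the Kimura two-parameter model, d = −½ ln(1 − 2P − Q) − ¼ ln(1 − 2Q).
1 − 2P − Q = 0.874999, giving −½ ln(0.874999) = 0.066766.
1 − 2Q = 0.916666, giving −¼ ln(0.916666) = 0.021753.
d = 0.066766 + 0.021753 = 0.088519.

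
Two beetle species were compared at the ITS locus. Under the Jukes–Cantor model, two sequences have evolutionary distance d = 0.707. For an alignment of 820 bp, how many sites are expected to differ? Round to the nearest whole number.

Invert JC69: p = (3/4)(1 − e^(−4d/3)) = 0.75 × (1 − e^(-0.942667)) = 0.75 × (1 − 0.389587) = 0.457810.
Expected differing sites = pL ≈ 0.457810 × 820 = 375.4042 ≈ 375.

375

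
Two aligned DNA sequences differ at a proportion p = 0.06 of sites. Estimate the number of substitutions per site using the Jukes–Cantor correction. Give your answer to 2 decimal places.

d = −(3/4) ln(1 − 4p/3) = −0.75 ln(1 − 0.08) = −0.75 ln(0.92)
  = −0.75 × (-0.083382) = 0.062537 substitutions/site.

0.06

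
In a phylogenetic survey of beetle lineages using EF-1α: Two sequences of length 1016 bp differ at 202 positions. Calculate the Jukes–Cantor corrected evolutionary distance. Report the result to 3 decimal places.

0.231

p = 202/1016 ≈ 0.198819.
d = −(3/4) ln(1 − 4p/3) = −0.75 ln(1 − 0.265092) = −0.75 ln(0.734908)
  = −0.75 × (-0.308010) = 0.231008 substitutions/site.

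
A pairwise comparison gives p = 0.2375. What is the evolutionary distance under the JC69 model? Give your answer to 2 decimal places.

0.29

d = −(3/4) ln(1 − 4p/3) = −0.75 ln(1 − 0.316667) = −0.75 ln(0.683333)
  = −0.75 × (-0.380773) = 0.285580 substitutions/site.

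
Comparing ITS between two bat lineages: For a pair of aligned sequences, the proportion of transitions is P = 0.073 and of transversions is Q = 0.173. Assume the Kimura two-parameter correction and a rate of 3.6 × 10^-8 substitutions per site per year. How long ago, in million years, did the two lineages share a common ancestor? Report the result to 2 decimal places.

Under the Kimura two-parameter model, d = −½ ln(1 − 2P − Q) − ¼ ln(1 − 2Q).
1 − 2P − Q = 0.681, giving −½ ln(0.681) = 0.192096.
1 − 2Q = 0.654, giving −¼ ln(0.654) = 0.106162.
d = 0.192096 + 0.106162 = 0.298258.
Under a molecular clock d = 2μt, so t = d/(2μ) = 0.298258 / (2 × 3.6 × 10^-8) = 4.14 million years.

4.14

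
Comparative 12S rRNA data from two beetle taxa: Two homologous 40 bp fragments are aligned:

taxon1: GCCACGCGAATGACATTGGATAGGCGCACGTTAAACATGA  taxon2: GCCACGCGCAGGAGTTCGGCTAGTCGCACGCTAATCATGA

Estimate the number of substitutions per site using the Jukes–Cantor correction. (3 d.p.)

0.268

The sequences differ at 9 of 40 sites (9, 11, 14, 15, 17, 20, 24, 31, 35), so p = 9/40 = 0.225.
d = −(3/4) ln(1 − 4p/3) = −0.75 ln(1 − 0.3) = −0.75 ln(0.7)
  = −0.75 × (-0.356675) = 0.267506 substitutions/site.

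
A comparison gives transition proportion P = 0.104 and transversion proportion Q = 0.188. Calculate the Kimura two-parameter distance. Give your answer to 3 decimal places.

0.370

Under the Kimura two-parameter model, d = −½ ln(1 − 2P − Q) − ¼ ln(1 − 2Q).
1 − 2P − Q = 0.604, giving −½ ln(0.604) = 0.252091.
1 − 2Q = 0.624, giving −¼ ln(0.624) = 0.117901.
d = 0.252091 + 0.117901 = 0.369992.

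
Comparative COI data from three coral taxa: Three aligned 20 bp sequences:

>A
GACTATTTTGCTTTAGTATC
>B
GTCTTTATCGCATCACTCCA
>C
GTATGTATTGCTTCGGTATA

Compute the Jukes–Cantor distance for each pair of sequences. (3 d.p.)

d(A,B) = 0.824, d(A,C) = 0.471, d(B,C) = 0.572

A–B: 10/20 sites differ → p = 0.5, d = −0.75 ln(1 − 0.666667) = 0.823960 ≈ 0.824.
A–C: 7/20 sites differ → p = 0.35, d = −0.75 ln(1 − 0.466667) = 0.471457 ≈ 0.471.
B–C: 8/20 sites differ → p = 0.4, d = −0.75 ln(1 − 0.533333) = 0.571605 ≈ 0.572.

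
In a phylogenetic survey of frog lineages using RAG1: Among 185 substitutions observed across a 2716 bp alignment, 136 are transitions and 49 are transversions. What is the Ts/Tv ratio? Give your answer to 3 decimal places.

R = 136/49 = 2.775510… ≈ 2.776 (to 3 d.p.).

2.776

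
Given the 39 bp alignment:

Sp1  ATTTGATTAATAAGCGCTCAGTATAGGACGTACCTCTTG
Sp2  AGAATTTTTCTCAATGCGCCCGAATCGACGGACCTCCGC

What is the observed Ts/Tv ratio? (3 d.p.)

0.167

Transitions are A↔G and C↔T; transversions are all other mismatches.
Transitions: 3. Transversions: 18.
R = 3/18 = 0.166666… ≈ 0.167 (to 3 d.p.).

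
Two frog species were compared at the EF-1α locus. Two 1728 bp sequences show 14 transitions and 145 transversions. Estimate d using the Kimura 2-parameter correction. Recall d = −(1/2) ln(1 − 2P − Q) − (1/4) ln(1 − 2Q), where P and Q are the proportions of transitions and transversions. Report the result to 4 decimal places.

0.0987

P = 14/1728 ≈ 0.008102 and Q = 145/1728 ≈ 0.083912.
Under the Kimura two-parameter model, d = −½ ln(1 − 2P − Q) − ¼ ln(1 − 2Q).
1 − 2P − Q = 0.899884, giving −½ ln(0.899884) = 0.052745.
1 − 2Q = 0.832176, giving −¼ ln(0.832176) = 0.045928.
d = 0.052745 + 0.045928 = 0.098673.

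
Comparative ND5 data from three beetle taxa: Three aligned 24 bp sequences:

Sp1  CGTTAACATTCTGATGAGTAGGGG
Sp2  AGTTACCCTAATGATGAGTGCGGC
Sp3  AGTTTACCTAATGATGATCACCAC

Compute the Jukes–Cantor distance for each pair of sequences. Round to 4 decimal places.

d(Sp1,Sp2) = 0.4408, d(Sp1,Sp3) = 0.7083, d(Sp2,Sp3) = 0.3694

Sp1–Sp2: 8/24 sites differ → p ≈ 0.333333, d = −0.75 ln(1 − 0.444444) = 0.440839 ≈ 0.4408.
Sp1–Sp3: 11/24 sites differ → p ≈ 0.458333, d = −0.75 ln(1 − 0.611111) = 0.708346 ≈ 0.7083.
Sp2–Sp3: 7/24 sites differ → p ≈ 0.291667, d = −0.75 ln(1 − 0.388889) = 0.369358 ≈ 0.3694.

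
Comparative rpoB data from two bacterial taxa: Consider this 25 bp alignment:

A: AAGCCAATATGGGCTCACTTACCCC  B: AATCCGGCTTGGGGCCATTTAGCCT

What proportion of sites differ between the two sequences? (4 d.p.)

The sequences differ at 10 of 25 positions (sites 3, 6, 7, 8, 9, 14, 15, 18, 22, 25).
p = 10/25 = 0.4000.

0.4000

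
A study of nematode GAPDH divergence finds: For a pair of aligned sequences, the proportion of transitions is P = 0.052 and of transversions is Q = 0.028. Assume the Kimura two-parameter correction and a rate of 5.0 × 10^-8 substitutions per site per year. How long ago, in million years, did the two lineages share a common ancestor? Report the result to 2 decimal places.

Under the Kimura two-parameter model, d = −½ ln(1 − 2P − Q) − ¼ ln(1 − 2Q).
1 − 2P − Q = 0.868, giving −½ ln(0.868) = 0.070782.
1 − 2Q = 0.944, giving −¼ ln(0.944) = 0.014407.
d = 0.070782 + 0.014407 = 0.085189.
Under a molecular clock d = 2μt, so t = d/(2μ) = 0.085189 / (2 × 5.0 × 10^-8) = 0.85 million years.

0.85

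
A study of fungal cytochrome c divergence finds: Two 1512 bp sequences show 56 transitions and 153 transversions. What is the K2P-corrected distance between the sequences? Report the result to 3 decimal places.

P = 56/1512 ≈ 0.037037 and Q = 153/1512 ≈ 0.10119.
Under the Kimura two-parameter model, d = −½ ln(1 − 2P − Q) − ¼ ln(1 − 2Q).
1 − 2P − Q = 0.824736, giving −½ ln(0.824736) = 0.096346.
1 − 2Q = 0.79762, giving −¼ ln(0.79762) = 0.056531.
d = 0.096346 + 0.056531 = 0.152877.

0.153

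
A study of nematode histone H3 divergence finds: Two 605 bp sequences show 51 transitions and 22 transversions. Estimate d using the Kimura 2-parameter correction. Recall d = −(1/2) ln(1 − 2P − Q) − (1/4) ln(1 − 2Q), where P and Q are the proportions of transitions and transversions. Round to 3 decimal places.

P = 51/605 ≈ 0.084298 and Q = 22/605 ≈ 0.036364.
Under the Kimura two-parameter model, d = −½ ln(1 − 2P − Q) − ¼ ln(1 − 2Q).
1 − 2P − Q = 0.79504, giving −½ ln(0.79504) = 0.114681.
1 − 2Q = 0.927272, giving −¼ ln(0.927272) = 0.018877.
d = 0.114681 + 0.018877 = 0.133558.

0.134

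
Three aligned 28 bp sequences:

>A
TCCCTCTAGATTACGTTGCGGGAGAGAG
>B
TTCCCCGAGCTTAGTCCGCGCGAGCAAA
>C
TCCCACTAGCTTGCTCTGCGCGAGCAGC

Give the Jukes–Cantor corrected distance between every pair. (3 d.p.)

d(A,B) = 0.635, d(A,C) = 0.485, d(B,C) = 0.360

A–B: 12/28 sites differ → p ≈ 0.428571, d = −0.75 ln(1 − 0.571428) = 0.635472 ≈ 0.635.
A–C: 10/28 sites differ → p ≈ 0.357143, d = −0.75 ln(1 − 0.476191) = 0.484971 ≈ 0.485.
B–C: 8/28 sites differ → p ≈ 0.285714, d = −0.75 ln(1 − 0.380952) = 0.359679 ≈ 0.360.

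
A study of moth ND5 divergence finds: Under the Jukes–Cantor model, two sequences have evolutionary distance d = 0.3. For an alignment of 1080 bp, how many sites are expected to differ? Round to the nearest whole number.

267

Invert JC69: p = (3/4)(1 − e^(−4d/3)) = 0.75 × (1 − e^(-0.4)) = 0.75 × (1 − 0.670320) = 0.247260.
Expected differing sites = pL ≈ 0.247260 × 1080 = 267.0408 ≈ 267.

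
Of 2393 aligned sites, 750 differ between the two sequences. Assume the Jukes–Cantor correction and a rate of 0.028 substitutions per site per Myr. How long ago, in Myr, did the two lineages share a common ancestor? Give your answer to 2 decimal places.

p = 750/2393 ≈ 0.313414.
d = −(3/4) ln(1 − 4p/3) = −0.75 ln(1 − 0.417885) = −0.75 ln(0.582115)
  = −0.75 × (-0.541087) = 0.405815 substitutions/site.
Under a molecular clock d = 2μt, so t = d/(2μ) = 0.405815 / (2 × 0.028) = 7.25 Myr.

7.25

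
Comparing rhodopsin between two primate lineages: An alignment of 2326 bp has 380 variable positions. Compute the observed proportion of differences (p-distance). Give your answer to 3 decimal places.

p = 380/2326 = 0.163370… ≈ 0.163 (to 3 d.p.).

0.163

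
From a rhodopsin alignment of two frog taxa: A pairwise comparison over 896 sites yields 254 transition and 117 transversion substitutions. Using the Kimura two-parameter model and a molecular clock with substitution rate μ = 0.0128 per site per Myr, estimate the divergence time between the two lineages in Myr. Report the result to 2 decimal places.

26.31

P = 254/896 ≈ 0.283482 and Q = 117/896 ≈ 0.13058.
Under the Kimura two-parameter model, d = −½ ln(1 − 2P − Q) − ¼ ln(1 − 2Q).
1 − 2P − Q = 0.302456, giving −½ ln(0.302456) = 0.597910.
1 − 2Q = 0.73884, giving −¼ ln(0.73884) = 0.075668.
d = 0.597910 + 0.075668 = 0.673578.
Under a molecular clock d = 2μt, so t = d/(2μ) = 0.673578 / (2 × 0.0128) = 26.31 Myr.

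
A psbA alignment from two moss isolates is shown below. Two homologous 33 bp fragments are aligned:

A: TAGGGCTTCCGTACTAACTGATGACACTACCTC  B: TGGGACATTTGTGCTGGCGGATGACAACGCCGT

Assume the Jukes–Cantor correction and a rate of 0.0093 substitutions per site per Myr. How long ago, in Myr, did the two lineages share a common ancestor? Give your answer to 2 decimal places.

The sequences differ at 14 of 33 sites, so p = 14/33 ≈ 0.424242.
d = −(3/4) ln(1 − 4p/3) = −0.75 ln(1 − 0.565656) = −0.75 ln(0.434344)
  = −0.75 × (-0.833918) = 0.625439 substitutions/site.
Under a molecular clock d = 2μt, so t = d/(2μ) = 0.625439 / (2 × 0.0093) = 33.63 Myr.

33.63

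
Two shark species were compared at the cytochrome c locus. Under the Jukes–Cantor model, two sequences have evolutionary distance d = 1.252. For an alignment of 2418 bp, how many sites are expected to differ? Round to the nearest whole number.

1472

Invert JC69: p = (3/4)(1 − e^(−4d/3)) = 0.75 × (1 − e^(-1.669333)) = 0.75 × (1 − 0.188373) = 0.608720.
Expected differing sites = pL ≈ 0.608720 × 2418 = 1471.88496 ≈ 1472.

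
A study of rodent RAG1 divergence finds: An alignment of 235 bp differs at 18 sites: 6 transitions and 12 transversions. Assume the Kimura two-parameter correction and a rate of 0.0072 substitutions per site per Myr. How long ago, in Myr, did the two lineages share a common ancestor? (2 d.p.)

P = 6/235 ≈ 0.025532 and Q = 12/235 ≈ 0.051064.
Under the Kimura two-parameter model, d = −½ ln(1 − 2P − Q) − ¼ ln(1 − 2Q).
1 − 2P − Q = 0.897872, giving −½ ln(0.897872) = 0.053864.
1 − 2Q = 0.897872, giving −¼ ln(0.897872) = 0.026932.
d = 0.053864 + 0.026932 = 0.080796.
Under a molecular clock d = 2μt, so t = d/(2μ) = 0.080796 / (2 × 0.0072) = 5.61 Myr.

5.61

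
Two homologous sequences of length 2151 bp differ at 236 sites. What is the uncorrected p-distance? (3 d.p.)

p = 236/2151 = 0.109716… ≈ 0.110 (to 3 d.p.).

0.110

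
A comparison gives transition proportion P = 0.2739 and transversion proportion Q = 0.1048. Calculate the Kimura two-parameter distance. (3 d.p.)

0.587

Under the Kimura two-parameter model, d = −½ ln(1 − 2P − Q) − ¼ ln(1 − 2Q).
1 − 2P − Q = 0.3474, giving −½ ln(0.3474) = 0.528639.
1 − 2Q = 0.7904, giving −¼ ln(0.7904) = 0.058804.
d = 0.528639 + 0.058804 = 0.587443.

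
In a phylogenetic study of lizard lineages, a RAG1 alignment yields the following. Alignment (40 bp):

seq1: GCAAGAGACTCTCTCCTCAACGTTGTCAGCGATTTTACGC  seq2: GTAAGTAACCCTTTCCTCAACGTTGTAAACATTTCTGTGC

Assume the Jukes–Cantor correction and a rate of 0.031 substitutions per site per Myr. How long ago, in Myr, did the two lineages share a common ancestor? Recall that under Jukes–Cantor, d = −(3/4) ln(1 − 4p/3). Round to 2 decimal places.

6.18

The sequences differ at 12 of 40 sites, so p = 12/40 = 0.3.
d = −(3/4) ln(1 − 4p/3) = −0.75 ln(1 − 0.4) = −0.75 ln(0.6)
  = −0.75 × (-0.510826) = 0.383120 substitutions/site.
Under a molecular clock d = 2μt, so t = d/(2μ) = 0.383120 / (2 × 0.031) = 6.18 Myr.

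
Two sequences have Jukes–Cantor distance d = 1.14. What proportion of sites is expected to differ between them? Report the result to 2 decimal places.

0.59

p = (3/4)(1 − e^(−4d/3)) = 0.75 × (1 − e^(-1.52)) = 0.75 × (1 − 0.218712) = 0.585966.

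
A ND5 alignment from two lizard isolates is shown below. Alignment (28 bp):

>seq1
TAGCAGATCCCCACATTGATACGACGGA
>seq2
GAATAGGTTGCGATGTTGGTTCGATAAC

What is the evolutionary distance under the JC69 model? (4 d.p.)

0.9396

The sequences differ at 15 of 28 sites, so p = 15/28 ≈ 0.535714.
d = −(3/4) ln(1 − 4p/3) = −0.75 ln(1 − 0.714285) = −0.75 ln(0.285715)
  = −0.75 × (-1.252760) = 0.939570 substitutions/site.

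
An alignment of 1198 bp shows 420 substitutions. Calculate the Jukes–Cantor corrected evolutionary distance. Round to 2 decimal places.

0.47

p = 420/1198 ≈ 0.350584.
d = −(3/4) ln(1 − 4p/3) = −0.75 ln(1 − 0.467445) = −0.75 ln(0.532555)
  = −0.75 × (-0.630069) = 0.472552 substitutions/site.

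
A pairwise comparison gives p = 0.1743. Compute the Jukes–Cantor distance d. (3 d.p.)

0.198

d = −(3/4) ln(1 − 4p/3) = −0.75 ln(1 − 0.2324) = −0.75 ln(0.7676)
  = −0.75 × (-0.264487) = 0.198365 substitutions/site.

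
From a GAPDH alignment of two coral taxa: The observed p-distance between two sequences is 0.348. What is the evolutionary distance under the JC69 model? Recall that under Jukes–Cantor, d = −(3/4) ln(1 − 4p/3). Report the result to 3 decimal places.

d = −(3/4) ln(1 − 4p/3) = −0.75 ln(1 − 0.464) = −0.75 ln(0.536)
  = −0.75 × (-0.623621) = 0.467716 substitutions/site.

0.468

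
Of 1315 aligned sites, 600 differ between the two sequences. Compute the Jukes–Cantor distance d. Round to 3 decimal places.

0.703

p = 600/1315 ≈ 0.456274.
d = −(3/4) ln(1 − 4p/3) = −0.75 ln(1 − 0.608365) = −0.75 ln(0.391635)
  = −0.75 × (-0.937425) = 0.703069 substitutions/site.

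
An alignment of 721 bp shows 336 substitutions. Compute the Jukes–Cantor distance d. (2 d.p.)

p = 336/721 ≈ 0.466019.
d = −(3/4) ln(1 − 4p/3) = −0.75 ln(1 − 0.621359) = −0.75 ln(0.378641)
  = −0.75 × (-0.971167) = 0.728375 substitutions/site.

0.73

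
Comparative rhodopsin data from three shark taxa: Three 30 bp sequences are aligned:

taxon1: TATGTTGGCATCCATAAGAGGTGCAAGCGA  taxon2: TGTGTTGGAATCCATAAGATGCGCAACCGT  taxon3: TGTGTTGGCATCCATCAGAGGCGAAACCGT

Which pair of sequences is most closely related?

taxon2 and taxon3

taxon1–taxon2: 6/30 differ, p = 0.200, d = 0.233.
taxon1–taxon3: 6/30 differ, p = 0.200, d = 0.233.
taxon2–taxon3: 4/30 differ, p = 0.133, d = 0.147.
The smallest distance is between taxon2 and taxon3.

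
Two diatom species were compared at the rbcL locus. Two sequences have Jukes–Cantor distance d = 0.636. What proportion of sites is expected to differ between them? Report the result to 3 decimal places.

0.429

p = (3/4)(1 − e^(−4d/3)) = 0.75 × (1 − e^(-0.848)) = 0.75 × (1 − 0.428271) = 0.428797.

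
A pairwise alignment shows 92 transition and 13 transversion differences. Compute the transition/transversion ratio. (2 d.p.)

R = 92/13 = 7.076923… ≈ 7.08 (to 2 d.p.).

7.08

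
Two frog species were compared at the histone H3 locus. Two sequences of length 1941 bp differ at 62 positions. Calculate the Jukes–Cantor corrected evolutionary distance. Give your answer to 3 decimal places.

p = 62/1941 ≈ 0.031942.
d = −(3/4) ln(1 − 4p/3) = −0.75 ln(1 − 0.042589) = −0.75 ln(0.957411)
  = −0.75 × (-0.043523) = 0.032642 substitutions/site.

0.033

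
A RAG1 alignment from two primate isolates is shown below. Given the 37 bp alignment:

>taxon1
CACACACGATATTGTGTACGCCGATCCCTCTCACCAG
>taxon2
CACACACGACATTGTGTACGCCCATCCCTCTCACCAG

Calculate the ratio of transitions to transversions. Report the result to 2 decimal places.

1.00

Transitions are A↔G and C↔T; transversions are all other mismatches.
Transitions: 1. Transversions: 1.
R = 1/1 = 1.00.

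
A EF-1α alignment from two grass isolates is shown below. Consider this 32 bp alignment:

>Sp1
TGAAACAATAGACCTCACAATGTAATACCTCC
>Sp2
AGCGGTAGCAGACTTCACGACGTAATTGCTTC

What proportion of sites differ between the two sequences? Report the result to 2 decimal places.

The sequences differ at 13 of 32 positions.
p = 13/32 = 0.40625 ≈ 0.41 (to 2 d.p.).

0.41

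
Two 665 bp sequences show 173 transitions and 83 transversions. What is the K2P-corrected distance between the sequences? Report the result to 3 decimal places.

P = 173/665 ≈ 0.26015 and Q = 83/665 ≈ 0.124812.
Under the Kimura two-parameter model, d = −½ ln(1 − 2P − Q) − ¼ ln(1 − 2Q).
1 − 2P − Q = 0.354888, giving −½ ln(0.354888) = 0.517977.
1 − 2Q = 0.750376, giving −¼ ln(0.750376) = 0.071795.
d = 0.517977 + 0.071795 = 0.589772.

0.590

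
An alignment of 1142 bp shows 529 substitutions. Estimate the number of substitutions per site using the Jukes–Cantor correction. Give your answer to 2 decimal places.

0.72

p = 529/1142 ≈ 0.463222.
d = −(3/4) ln(1 − 4p/3) = −0.75 ln(1 − 0.617629) = −0.75 ln(0.382371)
  = −0.75 × (-0.961364) = 0.721023 substitutions/site.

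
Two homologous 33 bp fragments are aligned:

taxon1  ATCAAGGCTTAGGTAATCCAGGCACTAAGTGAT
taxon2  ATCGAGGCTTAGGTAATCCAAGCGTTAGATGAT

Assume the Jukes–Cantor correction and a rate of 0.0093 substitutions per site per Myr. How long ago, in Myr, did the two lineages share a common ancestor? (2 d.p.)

The sequences differ at 6 of 33 sites (4, 21, 24, 25, 28, 29), so p = 6/33 ≈ 0.181818.
d = −(3/4) ln(1 − 4p/3) = −0.75 ln(1 − 0.242424) = −0.75 ln(0.757576)
  = −0.75 × (-0.277631) = 0.208223 substitutions/site.
Under a molecular clock d = 2μt, so t = d/(2μ) = 0.208223 / (2 × 0.0093) = 11.19 Myr.

11.19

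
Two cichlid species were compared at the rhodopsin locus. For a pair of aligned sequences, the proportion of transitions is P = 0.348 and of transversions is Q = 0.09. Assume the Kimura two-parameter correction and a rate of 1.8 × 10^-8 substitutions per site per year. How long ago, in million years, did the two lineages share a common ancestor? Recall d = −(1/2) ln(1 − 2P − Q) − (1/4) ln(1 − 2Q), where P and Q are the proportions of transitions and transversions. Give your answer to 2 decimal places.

Under the Kimura two-parameter model, d = −½ ln(1 − 2P − Q) − ¼ ln(1 − 2Q).
1 − 2P − Q = 0.214, giving −½ ln(0.214) = 0.770890.
1 − 2Q = 0.82, giving −¼ ln(0.82) = 0.049613.
d = 0.770890 + 0.049613 = 0.820503.
Under a molecular clock d = 2μt, so t = d/(2μ) = 0.820503 / (2 × 1.8 × 10^-8) = 22.79 million years.

22.79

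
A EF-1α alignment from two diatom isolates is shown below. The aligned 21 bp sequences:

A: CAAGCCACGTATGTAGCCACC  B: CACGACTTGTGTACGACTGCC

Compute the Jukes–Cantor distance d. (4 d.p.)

The sequences differ at 11 of 21 sites, so p = 11/21 ≈ 0.52381.
d = −(3/4) ln(1 − 4p/3) = −0.75 ln(1 − 0.698413) = −0.75 ln(0.301587)
  = −0.75 × (-1.198697) = 0.899023 substitutions/site.

0.8990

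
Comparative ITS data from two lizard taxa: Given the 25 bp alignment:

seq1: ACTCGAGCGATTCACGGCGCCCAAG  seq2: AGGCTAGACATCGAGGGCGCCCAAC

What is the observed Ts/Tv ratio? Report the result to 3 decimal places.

0.125

Transitions are A↔G and C↔T; transversions are all other mismatches.
Transitions: 1. Transversions: 8.
R = 1/8 = 0.125.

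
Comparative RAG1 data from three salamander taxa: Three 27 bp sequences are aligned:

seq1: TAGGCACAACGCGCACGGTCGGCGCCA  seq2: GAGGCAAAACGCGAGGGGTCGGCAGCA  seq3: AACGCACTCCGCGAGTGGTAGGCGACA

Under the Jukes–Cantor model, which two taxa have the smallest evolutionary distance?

seq1–seq2: 7/27 differ, p = 0.259, d = 0.318.
seq1–seq3: 9/27 differ, p = 0.333, d = 0.441.
seq2–seq3: 9/27 differ, p = 0.333, d = 0.441.
The smallest distance is between seq1 and seq2.

seq1 and seq2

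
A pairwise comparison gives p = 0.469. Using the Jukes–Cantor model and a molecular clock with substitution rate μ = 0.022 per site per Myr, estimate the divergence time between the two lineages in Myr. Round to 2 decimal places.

16.73

d = −(3/4) ln(1 − 4p/3) = −0.75 ln(1 − 0.625333) = −0.75 ln(0.374667)
  = −0.75 × (-0.981718) = 0.736289 substitutions/site.
Under a molecular clock d = 2μt, so t = d/(2μ) = 0.736289 / (2 × 0.022) = 16.73 Myr.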